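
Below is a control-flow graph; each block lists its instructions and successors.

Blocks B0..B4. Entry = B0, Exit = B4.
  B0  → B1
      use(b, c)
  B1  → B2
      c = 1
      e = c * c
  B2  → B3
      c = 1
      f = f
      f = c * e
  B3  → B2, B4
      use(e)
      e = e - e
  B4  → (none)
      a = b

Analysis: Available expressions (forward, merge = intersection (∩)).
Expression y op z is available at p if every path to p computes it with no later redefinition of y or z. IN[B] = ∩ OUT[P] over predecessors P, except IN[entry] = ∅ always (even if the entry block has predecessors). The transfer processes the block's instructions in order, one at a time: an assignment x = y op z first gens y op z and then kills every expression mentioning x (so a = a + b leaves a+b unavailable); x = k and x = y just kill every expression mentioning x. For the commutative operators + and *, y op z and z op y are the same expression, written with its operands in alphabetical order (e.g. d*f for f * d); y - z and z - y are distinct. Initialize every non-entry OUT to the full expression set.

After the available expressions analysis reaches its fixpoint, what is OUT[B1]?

Answer: {c*c}

Working:
Converged values:
  B0:   IN={}   OUT={}
  B1:   IN={}   OUT={c*c}
  B2:   IN={}   OUT={c*e}
  B3:   IN={c*e}   OUT={}
  B4:   IN={}   OUT={}

Merge at B1: IN[B1] = OUT[B0] = {}
Applying B1's transfer function to that IN value gives OUT[B1] (row B1 above).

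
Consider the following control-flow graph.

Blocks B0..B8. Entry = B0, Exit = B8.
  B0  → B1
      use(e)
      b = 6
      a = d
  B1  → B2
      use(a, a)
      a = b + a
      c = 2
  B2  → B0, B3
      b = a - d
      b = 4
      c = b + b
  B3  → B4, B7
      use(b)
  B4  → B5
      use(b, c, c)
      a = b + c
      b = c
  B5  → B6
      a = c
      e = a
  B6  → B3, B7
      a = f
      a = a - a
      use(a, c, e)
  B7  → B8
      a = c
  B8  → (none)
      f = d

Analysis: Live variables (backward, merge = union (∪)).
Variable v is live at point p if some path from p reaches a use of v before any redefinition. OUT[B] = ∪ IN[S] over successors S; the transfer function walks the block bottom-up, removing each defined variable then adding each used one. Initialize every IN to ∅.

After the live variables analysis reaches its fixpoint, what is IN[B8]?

Answer: {d}

Trace:
Fixpoint table:
  B0: | IN={d, e, f} | OUT={a, b, d, e, f}
  B1: | IN={a, b, d, e, f} | OUT={a, d, e, f}
  B2: | IN={a, d, e, f} | OUT={b, c, d, e, f}
  B3: | IN={b, c, d, f} | OUT={b, c, d, f}
  B4: | IN={b, c, d, f} | OUT={b, c, d, f}
  B5: | IN={b, c, d, f} | OUT={b, c, d, e, f}
  B6: | IN={b, c, d, e, f} | OUT={b, c, d, f}
  B7: | IN={c, d} | OUT={d}
  B8: | IN={d} | OUT={}

B8 is the boundary node: OUT[B8] = {}
Applying B8's transfer function to that OUT value gives IN[B8] (row B8 above).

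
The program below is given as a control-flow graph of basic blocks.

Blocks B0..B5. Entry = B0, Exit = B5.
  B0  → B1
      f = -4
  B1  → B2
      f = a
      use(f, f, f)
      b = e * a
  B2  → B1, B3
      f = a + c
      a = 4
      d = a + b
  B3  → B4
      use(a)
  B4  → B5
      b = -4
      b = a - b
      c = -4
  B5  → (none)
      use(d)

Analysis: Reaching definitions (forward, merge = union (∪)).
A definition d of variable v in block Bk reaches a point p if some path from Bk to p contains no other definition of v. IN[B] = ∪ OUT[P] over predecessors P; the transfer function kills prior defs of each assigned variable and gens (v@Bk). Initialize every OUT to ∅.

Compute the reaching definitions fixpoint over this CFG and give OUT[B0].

Answer: {f@B0}

Working:
Converged values:
  B0:   IN={}   OUT={f@B0}
  B1:   IN={a@B2, b@B1, d@B2, f@B0, f@B2}   OUT={a@B2, b@B1, d@B2, f@B1}
  B2:   IN={a@B2, b@B1, d@B2, f@B1}   OUT={a@B2, b@B1, d@B2, f@B2}
  B3:   IN={a@B2, b@B1, d@B2, f@B2}   OUT={a@B2, b@B1, d@B2, f@B2}
  B4:   IN={a@B2, b@B1, d@B2, f@B2}   OUT={a@B2, b@B4, c@B4, d@B2, f@B2}
  B5:   IN={a@B2, b@B4, c@B4, d@B2, f@B2}   OUT={a@B2, b@B4, c@B4, d@B2, f@B2}

B0 is the boundary node: IN[B0] = {}
Applying B0's transfer function to that IN value gives OUT[B0] (row B0 above).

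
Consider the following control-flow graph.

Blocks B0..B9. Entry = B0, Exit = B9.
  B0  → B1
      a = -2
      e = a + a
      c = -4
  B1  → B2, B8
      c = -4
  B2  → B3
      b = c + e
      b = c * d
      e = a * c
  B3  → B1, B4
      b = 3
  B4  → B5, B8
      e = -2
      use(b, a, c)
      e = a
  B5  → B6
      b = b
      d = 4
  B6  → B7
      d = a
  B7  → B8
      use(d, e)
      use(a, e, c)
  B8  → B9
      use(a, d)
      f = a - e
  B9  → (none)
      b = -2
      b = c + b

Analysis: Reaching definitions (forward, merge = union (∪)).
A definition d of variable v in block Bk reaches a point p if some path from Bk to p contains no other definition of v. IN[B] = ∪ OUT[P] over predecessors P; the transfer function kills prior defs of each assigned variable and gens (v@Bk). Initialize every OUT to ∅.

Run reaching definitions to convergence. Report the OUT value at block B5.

Answer: {a@B0, b@B5, c@B1, d@B5, e@B4}

Trace:
Converged values:
  B0:  IN={}  OUT={a@B0, c@B0, e@B0}
  B1:  IN={a@B0, b@B3, c@B0, c@B1, e@B0, e@B2}  OUT={a@B0, b@B3, c@B1, e@B0, e@B2}
  B2:  IN={a@B0, b@B3, c@B1, e@B0, e@B2}  OUT={a@B0, b@B2, c@B1, e@B2}
  B3:  IN={a@B0, b@B2, c@B1, e@B2}  OUT={a@B0, b@B3, c@B1, e@B2}
  B4:  IN={a@B0, b@B3, c@B1, e@B2}  OUT={a@B0, b@B3, c@B1, e@B4}
  B5:  IN={a@B0, b@B3, c@B1, e@B4}  OUT={a@B0, b@B5, c@B1, d@B5, e@B4}
  B6:  IN={a@B0, b@B5, c@B1, d@B5, e@B4}  OUT={a@B0, b@B5, c@B1, d@B6, e@B4}
  B7:  IN={a@B0, b@B5, c@B1, d@B6, e@B4}  OUT={a@B0, b@B5, c@B1, d@B6, e@B4}
  B8:  IN={a@B0, b@B3, b@B5, c@B1, d@B6, e@B0, e@B2, e@B4}  OUT={a@B0, b@B3, b@B5, c@B1, d@B6, e@B0, e@B2, e@B4, f@B8}
  B9:  IN={a@B0, b@B3, b@B5, c@B1, d@B6, e@B0, e@B2, e@B4, f@B8}  OUT={a@B0, b@B9, c@B1, d@B6, e@B0, e@B2, e@B4, f@B8}

Merge at B5: IN[B5] = OUT[B4] = {a@B0, b@B3, c@B1, e@B4}
Applying B5's transfer function to that IN value gives OUT[B5] (row B5 above).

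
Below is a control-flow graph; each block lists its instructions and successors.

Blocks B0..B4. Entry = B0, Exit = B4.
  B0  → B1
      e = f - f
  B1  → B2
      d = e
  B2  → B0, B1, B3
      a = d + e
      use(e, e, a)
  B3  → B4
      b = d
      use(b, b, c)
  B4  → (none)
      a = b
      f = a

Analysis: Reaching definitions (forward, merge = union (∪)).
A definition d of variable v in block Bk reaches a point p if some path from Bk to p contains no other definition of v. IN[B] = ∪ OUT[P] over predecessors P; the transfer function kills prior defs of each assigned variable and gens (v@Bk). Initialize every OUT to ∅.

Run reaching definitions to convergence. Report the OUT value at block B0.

Fixpoint table:
  B0: | IN={a@B2, d@B1, e@B0} | OUT={a@B2, d@B1, e@B0}
  B1: | IN={a@B2, d@B1, e@B0} | OUT={a@B2, d@B1, e@B0}
  B2: | IN={a@B2, d@B1, e@B0} | OUT={a@B2, d@B1, e@B0}
  B3: | IN={a@B2, d@B1, e@B0} | OUT={a@B2, b@B3, d@B1, e@B0}
  B4: | IN={a@B2, b@B3, d@B1, e@B0} | OUT={a@B4, b@B3, d@B1, e@B0, f@B4}

Merge at B0 (entry node, so the boundary value {} is joined with the incoming edge(s)): IN[B0] = {} ⊔ OUT[B2] = {a@B2, d@B1, e@B0}
Applying B0's transfer function to that IN value gives OUT[B0] (row B0 above).

Answer: {a@B2, d@B1, e@B0}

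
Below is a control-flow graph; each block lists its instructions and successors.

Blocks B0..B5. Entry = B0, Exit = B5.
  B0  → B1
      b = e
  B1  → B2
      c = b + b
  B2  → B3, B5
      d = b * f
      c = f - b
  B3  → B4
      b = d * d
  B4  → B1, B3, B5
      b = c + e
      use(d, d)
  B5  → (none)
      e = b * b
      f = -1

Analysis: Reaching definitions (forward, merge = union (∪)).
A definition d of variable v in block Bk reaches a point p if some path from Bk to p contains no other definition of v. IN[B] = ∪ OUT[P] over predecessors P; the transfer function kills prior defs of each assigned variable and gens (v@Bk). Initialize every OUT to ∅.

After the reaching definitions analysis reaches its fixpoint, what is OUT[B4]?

Answer: {b@B4, c@B2, d@B2}

Derivation:
Per-block solution:
  B0:  IN={}  OUT={b@B0}
  B1:  IN={b@B0, b@B4, c@B2, d@B2}  OUT={b@B0, b@B4, c@B1, d@B2}
  B2:  IN={b@B0, b@B4, c@B1, d@B2}  OUT={b@B0, b@B4, c@B2, d@B2}
  B3:  IN={b@B0, b@B4, c@B2, d@B2}  OUT={b@B3, c@B2, d@B2}
  B4:  IN={b@B3, c@B2, d@B2}  OUT={b@B4, c@B2, d@B2}
  B5:  IN={b@B0, b@B4, c@B2, d@B2}  OUT={b@B0, b@B4, c@B2, d@B2, e@B5, f@B5}

Merge at B4: IN[B4] = OUT[B3] = {b@B3, c@B2, d@B2}
Applying B4's transfer function to that IN value gives OUT[B4] (row B4 above).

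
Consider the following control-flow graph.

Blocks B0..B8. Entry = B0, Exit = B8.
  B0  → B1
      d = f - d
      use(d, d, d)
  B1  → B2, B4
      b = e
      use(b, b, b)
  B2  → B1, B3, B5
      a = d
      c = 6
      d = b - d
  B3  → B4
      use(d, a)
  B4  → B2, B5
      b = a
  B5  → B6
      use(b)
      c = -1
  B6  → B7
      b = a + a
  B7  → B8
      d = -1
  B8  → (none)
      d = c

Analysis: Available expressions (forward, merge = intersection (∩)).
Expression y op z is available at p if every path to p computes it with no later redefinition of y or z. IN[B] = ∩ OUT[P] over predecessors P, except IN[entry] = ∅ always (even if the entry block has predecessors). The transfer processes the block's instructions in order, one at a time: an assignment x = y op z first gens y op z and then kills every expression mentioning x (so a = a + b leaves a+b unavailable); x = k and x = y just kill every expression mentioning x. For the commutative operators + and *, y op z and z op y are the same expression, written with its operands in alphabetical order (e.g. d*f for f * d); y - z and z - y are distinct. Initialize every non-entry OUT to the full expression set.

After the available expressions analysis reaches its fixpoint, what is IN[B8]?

Converged values:
  B0:   IN={}   OUT={}
  B1:   IN={}   OUT={}
  B2:   IN={}   OUT={}
  B3:   IN={}   OUT={}
  B4:   IN={}   OUT={}
  B5:   IN={}   OUT={}
  B6:   IN={}   OUT={a+a}
  B7:   IN={a+a}   OUT={a+a}
  B8:   IN={a+a}   OUT={a+a}

Merge at B8: IN[B8] = OUT[B7] = {a+a}

Answer: {a+a}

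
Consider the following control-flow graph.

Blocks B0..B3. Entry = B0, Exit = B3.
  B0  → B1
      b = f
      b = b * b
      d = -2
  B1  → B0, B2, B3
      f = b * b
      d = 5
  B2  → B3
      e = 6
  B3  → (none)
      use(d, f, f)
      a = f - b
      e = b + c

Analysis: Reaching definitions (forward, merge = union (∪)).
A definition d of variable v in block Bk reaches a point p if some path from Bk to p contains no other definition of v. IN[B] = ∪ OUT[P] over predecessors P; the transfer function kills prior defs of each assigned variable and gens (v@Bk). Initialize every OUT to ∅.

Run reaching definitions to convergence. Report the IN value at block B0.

Answer: {b@B0, d@B1, f@B1}

Working:
Per-block solution:
  B0:   IN={b@B0, d@B1, f@B1}   OUT={b@B0, d@B0, f@B1}
  B1:   IN={b@B0, d@B0, f@B1}   OUT={b@B0, d@B1, f@B1}
  B2:   IN={b@B0, d@B1, f@B1}   OUT={b@B0, d@B1, e@B2, f@B1}
  B3:   IN={b@B0, d@B1, e@B2, f@B1}   OUT={a@B3, b@B0, d@B1, e@B3, f@B1}

Merge at B0 (entry node, so the boundary value {} is joined with the incoming edge(s)): IN[B0] = {} ⊔ OUT[B1] = {b@B0, d@B1, f@B1}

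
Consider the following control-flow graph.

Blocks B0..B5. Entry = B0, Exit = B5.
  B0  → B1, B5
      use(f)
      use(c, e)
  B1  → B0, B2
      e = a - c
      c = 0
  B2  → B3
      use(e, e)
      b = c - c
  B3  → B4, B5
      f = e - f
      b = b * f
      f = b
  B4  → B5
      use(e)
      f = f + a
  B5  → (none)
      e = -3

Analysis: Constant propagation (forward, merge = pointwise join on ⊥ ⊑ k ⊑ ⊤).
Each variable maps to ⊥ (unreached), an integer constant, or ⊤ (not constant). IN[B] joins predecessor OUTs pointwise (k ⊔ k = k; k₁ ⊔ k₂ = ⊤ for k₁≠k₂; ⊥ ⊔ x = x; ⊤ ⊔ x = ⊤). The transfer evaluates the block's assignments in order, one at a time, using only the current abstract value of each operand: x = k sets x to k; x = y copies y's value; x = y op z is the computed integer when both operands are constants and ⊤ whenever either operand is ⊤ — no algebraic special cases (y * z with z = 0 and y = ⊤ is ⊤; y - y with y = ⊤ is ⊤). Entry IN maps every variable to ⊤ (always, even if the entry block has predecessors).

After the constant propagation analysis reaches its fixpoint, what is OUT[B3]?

Answer: {a: ⊤, b: ⊤, c: 0, d: ⊤, e: ⊤, f: ⊤}

Working:
Converged values:
  B0:   IN=(all ⊤)   OUT=(all ⊤)
  B1:   IN=(all ⊤)   OUT={c:0; rest ⊤}
  B2:   IN={c:0; rest ⊤}   OUT={b:0, c:0; rest ⊤}
  B3:   IN={b:0, c:0; rest ⊤}   OUT={c:0; rest ⊤}
  B4:   IN={c:0; rest ⊤}   OUT={c:0; rest ⊤}
  B5:   IN=(all ⊤)   OUT={e:-3; rest ⊤}

Merge at B3: IN[B3] = OUT[B2] = {a: ⊤, b: 0, c: 0, d: ⊤, e: ⊤, f: ⊤}
Applying B3's transfer function to that IN value gives OUT[B3] (row B3 above).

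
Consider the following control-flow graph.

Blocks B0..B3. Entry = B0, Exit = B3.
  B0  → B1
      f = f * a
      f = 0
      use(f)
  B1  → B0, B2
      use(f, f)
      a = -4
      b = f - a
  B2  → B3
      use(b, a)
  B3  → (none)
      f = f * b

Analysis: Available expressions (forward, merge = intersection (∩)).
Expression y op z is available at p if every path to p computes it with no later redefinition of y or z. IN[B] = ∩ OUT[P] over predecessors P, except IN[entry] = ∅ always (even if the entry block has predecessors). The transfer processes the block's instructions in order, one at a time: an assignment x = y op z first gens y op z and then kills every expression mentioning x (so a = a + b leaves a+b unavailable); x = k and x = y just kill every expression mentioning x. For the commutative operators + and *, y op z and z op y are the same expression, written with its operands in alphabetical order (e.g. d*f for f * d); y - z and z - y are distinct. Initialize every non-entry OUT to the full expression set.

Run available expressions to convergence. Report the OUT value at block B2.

Answer: {f-a}

Derivation:
Fixpoint table:
  B0:  IN={}  OUT={}
  B1:  IN={}  OUT={f-a}
  B2:  IN={f-a}  OUT={f-a}
  B3:  IN={f-a}  OUT={}

Merge at B2: IN[B2] = OUT[B1] = {f-a}
Applying B2's transfer function to that IN value gives OUT[B2] (row B2 above).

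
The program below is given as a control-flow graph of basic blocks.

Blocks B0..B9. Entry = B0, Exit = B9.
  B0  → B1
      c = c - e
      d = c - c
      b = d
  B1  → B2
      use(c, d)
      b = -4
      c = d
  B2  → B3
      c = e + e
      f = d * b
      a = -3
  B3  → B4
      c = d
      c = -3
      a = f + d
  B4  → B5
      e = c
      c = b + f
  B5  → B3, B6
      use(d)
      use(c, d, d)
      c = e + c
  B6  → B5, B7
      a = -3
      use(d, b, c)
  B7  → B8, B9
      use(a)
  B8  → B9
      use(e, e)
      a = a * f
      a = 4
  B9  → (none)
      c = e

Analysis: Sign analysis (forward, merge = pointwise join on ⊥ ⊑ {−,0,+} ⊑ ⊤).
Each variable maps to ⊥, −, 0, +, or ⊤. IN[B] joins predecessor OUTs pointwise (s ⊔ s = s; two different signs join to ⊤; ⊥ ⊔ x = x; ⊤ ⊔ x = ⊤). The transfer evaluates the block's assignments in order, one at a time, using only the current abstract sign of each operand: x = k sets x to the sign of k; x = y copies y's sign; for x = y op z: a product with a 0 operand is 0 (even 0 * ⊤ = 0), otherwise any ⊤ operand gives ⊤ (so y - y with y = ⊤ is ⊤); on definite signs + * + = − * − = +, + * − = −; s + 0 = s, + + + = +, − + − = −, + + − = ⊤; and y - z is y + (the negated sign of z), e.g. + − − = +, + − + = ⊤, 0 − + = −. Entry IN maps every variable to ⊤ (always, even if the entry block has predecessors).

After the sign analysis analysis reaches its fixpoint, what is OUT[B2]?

Answer: {a: -, b: -, c: ⊤, d: ⊤, e: ⊤, f: ⊤}

Trace:
Fixpoint table:
  B0:   IN=(all ⊤)   OUT=(all ⊤)
  B1:   IN=(all ⊤)   OUT={b:-; rest ⊤}
  B2:   IN={b:-; rest ⊤}   OUT={a:-, b:-; rest ⊤}
  B3:   IN={b:-; rest ⊤}   OUT={b:-, c:-; rest ⊤}
  B4:   IN={b:-, c:-; rest ⊤}   OUT={b:-, e:-; rest ⊤}
  B5:   IN={b:-, e:-; rest ⊤}   OUT={b:-, e:-; rest ⊤}
  B6:   IN={b:-, e:-; rest ⊤}   OUT={a:-, b:-, e:-; rest ⊤}
  B7:   IN={a:-, b:-, e:-; rest ⊤}   OUT={a:-, b:-, e:-; rest ⊤}
  B8:   IN={a:-, b:-, e:-; rest ⊤}   OUT={a:+, b:-, e:-; rest ⊤}
  B9:   IN={b:-, e:-; rest ⊤}   OUT={b:-, c:-, e:-; rest ⊤}

Merge at B2: IN[B2] = OUT[B1] = {a: ⊤, b: -, c: ⊤, d: ⊤, e: ⊤, f: ⊤}
Applying B2's transfer function to that IN value gives OUT[B2] (row B2 above).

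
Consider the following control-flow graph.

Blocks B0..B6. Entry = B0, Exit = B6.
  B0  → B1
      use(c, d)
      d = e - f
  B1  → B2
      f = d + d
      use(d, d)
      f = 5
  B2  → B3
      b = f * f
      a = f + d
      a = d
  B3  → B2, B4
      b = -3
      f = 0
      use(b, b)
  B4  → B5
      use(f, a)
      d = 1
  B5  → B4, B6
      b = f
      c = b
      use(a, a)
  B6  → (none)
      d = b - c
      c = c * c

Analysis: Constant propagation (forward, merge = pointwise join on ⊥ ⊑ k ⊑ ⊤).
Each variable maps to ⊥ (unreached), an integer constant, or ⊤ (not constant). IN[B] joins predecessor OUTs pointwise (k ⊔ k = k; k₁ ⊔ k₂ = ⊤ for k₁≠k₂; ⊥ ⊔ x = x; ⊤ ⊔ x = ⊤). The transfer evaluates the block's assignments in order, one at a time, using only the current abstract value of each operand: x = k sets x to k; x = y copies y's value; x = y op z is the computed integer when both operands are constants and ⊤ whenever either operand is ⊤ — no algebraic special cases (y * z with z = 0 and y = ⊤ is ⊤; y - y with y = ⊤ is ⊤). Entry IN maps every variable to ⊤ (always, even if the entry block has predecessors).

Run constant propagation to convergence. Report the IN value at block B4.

Per-block solution:
  B0: | IN=(all ⊤) | OUT=(all ⊤)
  B1: | IN=(all ⊤) | OUT={f:5; rest ⊤}
  B2: | IN=(all ⊤) | OUT=(all ⊤)
  B3: | IN=(all ⊤) | OUT={b:-3, f:0; rest ⊤}
  B4: | IN={f:0; rest ⊤} | OUT={d:1, f:0; rest ⊤}
  B5: | IN={d:1, f:0; rest ⊤} | OUT={b:0, c:0, d:1, f:0; rest ⊤}
  B6: | IN={b:0, c:0, d:1, f:0; rest ⊤} | OUT={b:0, c:0, d:0, f:0; rest ⊤}

Merge at B4: IN[B4] = OUT[B3] ⊔ OUT[B5] = {a: ⊤, b: ⊤, c: ⊤, d: ⊤, e: ⊤, f: 0}

Answer: {a: ⊤, b: ⊤, c: ⊤, d: ⊤, e: ⊤, f: 0}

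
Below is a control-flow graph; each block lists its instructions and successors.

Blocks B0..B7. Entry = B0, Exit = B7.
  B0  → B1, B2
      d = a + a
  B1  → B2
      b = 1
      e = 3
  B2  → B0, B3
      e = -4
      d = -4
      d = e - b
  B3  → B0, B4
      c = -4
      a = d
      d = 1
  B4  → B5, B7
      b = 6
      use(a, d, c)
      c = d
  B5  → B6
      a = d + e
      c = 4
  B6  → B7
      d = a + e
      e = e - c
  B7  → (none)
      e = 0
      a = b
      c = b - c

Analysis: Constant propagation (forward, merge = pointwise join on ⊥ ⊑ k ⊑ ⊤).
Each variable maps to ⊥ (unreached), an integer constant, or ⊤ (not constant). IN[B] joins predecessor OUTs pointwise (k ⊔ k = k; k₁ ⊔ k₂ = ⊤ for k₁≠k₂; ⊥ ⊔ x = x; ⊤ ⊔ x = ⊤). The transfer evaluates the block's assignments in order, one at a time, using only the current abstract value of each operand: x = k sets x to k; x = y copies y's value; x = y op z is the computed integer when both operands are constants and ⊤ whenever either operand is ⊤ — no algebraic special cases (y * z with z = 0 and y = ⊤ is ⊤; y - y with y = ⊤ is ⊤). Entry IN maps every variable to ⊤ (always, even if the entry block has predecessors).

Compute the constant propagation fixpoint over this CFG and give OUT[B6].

Fixpoint table:
  B0: | IN=(all ⊤) | OUT=(all ⊤)
  B1: | IN=(all ⊤) | OUT={b:1, e:3; rest ⊤}
  B2: | IN=(all ⊤) | OUT={e:-4; rest ⊤}
  B3: | IN={e:-4; rest ⊤} | OUT={c:-4, d:1, e:-4; rest ⊤}
  B4: | IN={c:-4, d:1, e:-4; rest ⊤} | OUT={b:6, c:1, d:1, e:-4; rest ⊤}
  B5: | IN={b:6, c:1, d:1, e:-4; rest ⊤} | OUT={a:-3, b:6, c:4, d:1, e:-4; rest ⊤}
  B6: | IN={a:-3, b:6, c:4, d:1, e:-4; rest ⊤} | OUT={a:-3, b:6, c:4, d:-7, e:-8; rest ⊤}
  B7: | IN={b:6; rest ⊤} | OUT={a:6, b:6, e:0; rest ⊤}

Merge at B6: IN[B6] = OUT[B5] = {a: -3, b: 6, c: 4, d: 1, e: -4, f: ⊤}
Applying B6's transfer function to that IN value gives OUT[B6] (row B6 above).

Answer: {a: -3, b: 6, c: 4, d: -7, e: -8, f: ⊤}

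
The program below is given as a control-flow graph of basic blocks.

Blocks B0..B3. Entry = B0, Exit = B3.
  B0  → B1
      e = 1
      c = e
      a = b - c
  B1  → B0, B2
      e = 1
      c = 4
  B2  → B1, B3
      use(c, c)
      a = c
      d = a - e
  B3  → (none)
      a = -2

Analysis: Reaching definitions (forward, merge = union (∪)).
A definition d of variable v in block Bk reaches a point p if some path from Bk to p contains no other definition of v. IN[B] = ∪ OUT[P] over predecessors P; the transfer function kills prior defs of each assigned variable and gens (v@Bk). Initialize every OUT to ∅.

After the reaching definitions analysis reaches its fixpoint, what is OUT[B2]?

Answer: {a@B2, c@B1, d@B2, e@B1}

Trace:
Fixpoint table:
  B0:   IN={a@B0, a@B2, c@B1, d@B2, e@B1}   OUT={a@B0, c@B0, d@B2, e@B0}
  B1:   IN={a@B0, a@B2, c@B0, c@B1, d@B2, e@B0, e@B1}   OUT={a@B0, a@B2, c@B1, d@B2, e@B1}
  B2:   IN={a@B0, a@B2, c@B1, d@B2, e@B1}   OUT={a@B2, c@B1, d@B2, e@B1}
  B3:   IN={a@B2, c@B1, d@B2, e@B1}   OUT={a@B3, c@B1, d@B2, e@B1}

Merge at B2: IN[B2] = OUT[B1] = {a@B0, a@B2, c@B1, d@B2, e@B1}
Applying B2's transfer function to that IN value gives OUT[B2] (row B2 above).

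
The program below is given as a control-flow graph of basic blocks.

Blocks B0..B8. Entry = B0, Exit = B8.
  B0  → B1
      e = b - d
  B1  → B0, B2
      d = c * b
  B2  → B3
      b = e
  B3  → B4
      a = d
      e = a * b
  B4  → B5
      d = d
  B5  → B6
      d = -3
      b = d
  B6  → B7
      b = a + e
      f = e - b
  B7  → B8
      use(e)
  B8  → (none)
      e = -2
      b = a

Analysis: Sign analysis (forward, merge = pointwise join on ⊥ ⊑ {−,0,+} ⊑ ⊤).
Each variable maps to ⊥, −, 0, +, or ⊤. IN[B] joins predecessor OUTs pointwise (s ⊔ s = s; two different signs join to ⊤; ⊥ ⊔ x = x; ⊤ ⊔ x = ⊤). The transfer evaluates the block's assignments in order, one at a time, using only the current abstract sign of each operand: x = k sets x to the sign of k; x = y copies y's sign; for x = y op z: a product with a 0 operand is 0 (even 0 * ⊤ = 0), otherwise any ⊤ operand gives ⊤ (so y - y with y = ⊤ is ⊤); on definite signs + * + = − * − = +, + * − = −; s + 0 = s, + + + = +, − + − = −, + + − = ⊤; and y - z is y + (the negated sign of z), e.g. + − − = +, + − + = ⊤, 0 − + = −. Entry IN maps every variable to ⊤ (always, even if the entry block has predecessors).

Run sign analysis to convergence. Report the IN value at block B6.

Per-block solution:
  B0:  IN=(all ⊤)  OUT=(all ⊤)
  B1:  IN=(all ⊤)  OUT=(all ⊤)
  B2:  IN=(all ⊤)  OUT=(all ⊤)
  B3:  IN=(all ⊤)  OUT=(all ⊤)
  B4:  IN=(all ⊤)  OUT=(all ⊤)
  B5:  IN=(all ⊤)  OUT={b:-, d:-; rest ⊤}
  B6:  IN={b:-, d:-; rest ⊤}  OUT={d:-; rest ⊤}
  B7:  IN={d:-; rest ⊤}  OUT={d:-; rest ⊤}
  B8:  IN={d:-; rest ⊤}  OUT={d:-, e:-; rest ⊤}

Merge at B6: IN[B6] = OUT[B5] = {a: ⊤, b: -, c: ⊤, d: -, e: ⊤, f: ⊤}

Answer: {a: ⊤, b: -, c: ⊤, d: -, e: ⊤, f: ⊤}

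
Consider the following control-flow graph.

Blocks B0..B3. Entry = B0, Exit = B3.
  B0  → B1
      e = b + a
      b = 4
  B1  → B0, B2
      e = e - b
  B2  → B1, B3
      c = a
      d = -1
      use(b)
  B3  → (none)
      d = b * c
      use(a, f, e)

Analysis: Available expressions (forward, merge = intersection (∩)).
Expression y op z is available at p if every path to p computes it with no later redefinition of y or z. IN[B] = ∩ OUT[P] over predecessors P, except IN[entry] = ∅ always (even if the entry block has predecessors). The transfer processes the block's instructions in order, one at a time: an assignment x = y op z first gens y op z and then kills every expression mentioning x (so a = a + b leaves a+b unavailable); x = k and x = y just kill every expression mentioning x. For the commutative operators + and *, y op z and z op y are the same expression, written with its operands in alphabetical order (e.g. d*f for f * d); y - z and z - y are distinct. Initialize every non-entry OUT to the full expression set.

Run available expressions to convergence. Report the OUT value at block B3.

Converged values:
  B0: | IN={} | OUT={}
  B1: | IN={} | OUT={}
  B2: | IN={} | OUT={}
  B3: | IN={} | OUT={b*c}

Merge at B3: IN[B3] = OUT[B2] = {}
Applying B3's transfer function to that IN value gives OUT[B3] (row B3 above).

Answer: {b*c}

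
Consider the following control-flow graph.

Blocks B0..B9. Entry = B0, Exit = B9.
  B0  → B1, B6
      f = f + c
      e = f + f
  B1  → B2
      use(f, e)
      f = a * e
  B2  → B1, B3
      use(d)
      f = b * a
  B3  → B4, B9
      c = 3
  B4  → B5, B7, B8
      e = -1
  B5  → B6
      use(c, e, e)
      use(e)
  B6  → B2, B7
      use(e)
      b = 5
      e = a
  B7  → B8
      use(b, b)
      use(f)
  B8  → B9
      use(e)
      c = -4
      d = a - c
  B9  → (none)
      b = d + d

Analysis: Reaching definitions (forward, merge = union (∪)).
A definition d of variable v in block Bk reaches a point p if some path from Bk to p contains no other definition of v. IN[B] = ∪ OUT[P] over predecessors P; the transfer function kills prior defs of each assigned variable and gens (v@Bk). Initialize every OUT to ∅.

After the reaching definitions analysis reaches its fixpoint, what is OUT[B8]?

Per-block solution:
  B0: | IN={} | OUT={e@B0, f@B0}
  B1: | IN={b@B6, c@B3, e@B0, e@B6, f@B0, f@B2} | OUT={b@B6, c@B3, e@B0, e@B6, f@B1}
  B2: | IN={b@B6, c@B3, e@B0, e@B6, f@B0, f@B1, f@B2} | OUT={b@B6, c@B3, e@B0, e@B6, f@B2}
  B3: | IN={b@B6, c@B3, e@B0, e@B6, f@B2} | OUT={b@B6, c@B3, e@B0, e@B6, f@B2}
  B4: | IN={b@B6, c@B3, e@B0, e@B6, f@B2} | OUT={b@B6, c@B3, e@B4, f@B2}
  B5: | IN={b@B6, c@B3, e@B4, f@B2} | OUT={b@B6, c@B3, e@B4, f@B2}
  B6: | IN={b@B6, c@B3, e@B0, e@B4, f@B0, f@B2} | OUT={b@B6, c@B3, e@B6, f@B0, f@B2}
  B7: | IN={b@B6, c@B3, e@B4, e@B6, f@B0, f@B2} | OUT={b@B6, c@B3, e@B4, e@B6, f@B0, f@B2}
  B8: | IN={b@B6, c@B3, e@B4, e@B6, f@B0, f@B2} | OUT={b@B6, c@B8, d@B8, e@B4, e@B6, f@B0, f@B2}
  B9: | IN={b@B6, c@B3, c@B8, d@B8, e@B0, e@B4, e@B6, f@B0, f@B2} | OUT={b@B9, c@B3, c@B8, d@B8, e@B0, e@B4, e@B6, f@B0, f@B2}

Merge at B8: IN[B8] = OUT[B4] ⊔ OUT[B7] = {b@B6, c@B3, e@B4, e@B6, f@B0, f@B2}
Applying B8's transfer function to that IN value gives OUT[B8] (row B8 above).

Answer: {b@B6, c@B8, d@B8, e@B4, e@B6, f@B0, f@B2}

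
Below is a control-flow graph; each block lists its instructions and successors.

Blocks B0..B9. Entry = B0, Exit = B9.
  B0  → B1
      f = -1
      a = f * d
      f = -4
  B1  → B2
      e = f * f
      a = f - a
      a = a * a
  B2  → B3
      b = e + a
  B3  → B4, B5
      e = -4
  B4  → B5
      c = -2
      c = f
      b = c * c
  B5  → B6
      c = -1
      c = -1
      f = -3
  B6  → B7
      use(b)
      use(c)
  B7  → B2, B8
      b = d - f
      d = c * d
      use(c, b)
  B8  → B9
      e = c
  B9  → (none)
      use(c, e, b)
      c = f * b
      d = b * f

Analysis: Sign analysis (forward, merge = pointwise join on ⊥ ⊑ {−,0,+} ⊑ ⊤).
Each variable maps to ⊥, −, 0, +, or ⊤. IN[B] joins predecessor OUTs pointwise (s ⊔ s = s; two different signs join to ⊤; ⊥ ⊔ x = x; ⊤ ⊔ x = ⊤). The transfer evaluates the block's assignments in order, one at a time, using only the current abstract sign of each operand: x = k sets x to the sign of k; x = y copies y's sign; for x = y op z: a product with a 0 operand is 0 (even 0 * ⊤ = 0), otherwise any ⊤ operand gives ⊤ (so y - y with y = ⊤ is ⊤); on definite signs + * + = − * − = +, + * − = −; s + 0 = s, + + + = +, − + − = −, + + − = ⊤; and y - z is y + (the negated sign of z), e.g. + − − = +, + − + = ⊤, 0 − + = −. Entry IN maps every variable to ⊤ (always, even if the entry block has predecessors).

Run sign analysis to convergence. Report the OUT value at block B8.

Answer: {a: ⊤, b: ⊤, c: -, d: ⊤, e: -, f: -}

Trace:
Per-block solution:
  B0: | IN=(all ⊤) | OUT={f:-; rest ⊤}
  B1: | IN={f:-; rest ⊤} | OUT={e:+, f:-; rest ⊤}
  B2: | IN={f:-; rest ⊤} | OUT={f:-; rest ⊤}
  B3: | IN={f:-; rest ⊤} | OUT={e:-, f:-; rest ⊤}
  B4: | IN={e:-, f:-; rest ⊤} | OUT={b:+, c:-, e:-, f:-; rest ⊤}
  B5: | IN={e:-, f:-; rest ⊤} | OUT={c:-, e:-, f:-; rest ⊤}
  B6: | IN={c:-, e:-, f:-; rest ⊤} | OUT={c:-, e:-, f:-; rest ⊤}
  B7: | IN={c:-, e:-, f:-; rest ⊤} | OUT={c:-, e:-, f:-; rest ⊤}
  B8: | IN={c:-, e:-, f:-; rest ⊤} | OUT={c:-, e:-, f:-; rest ⊤}
  B9: | IN={c:-, e:-, f:-; rest ⊤} | OUT={e:-, f:-; rest ⊤}

Merge at B8: IN[B8] = OUT[B7] = {a: ⊤, b: ⊤, c: -, d: ⊤, e: -, f: -}
Applying B8's transfer function to that IN value gives OUT[B8] (row B8 above).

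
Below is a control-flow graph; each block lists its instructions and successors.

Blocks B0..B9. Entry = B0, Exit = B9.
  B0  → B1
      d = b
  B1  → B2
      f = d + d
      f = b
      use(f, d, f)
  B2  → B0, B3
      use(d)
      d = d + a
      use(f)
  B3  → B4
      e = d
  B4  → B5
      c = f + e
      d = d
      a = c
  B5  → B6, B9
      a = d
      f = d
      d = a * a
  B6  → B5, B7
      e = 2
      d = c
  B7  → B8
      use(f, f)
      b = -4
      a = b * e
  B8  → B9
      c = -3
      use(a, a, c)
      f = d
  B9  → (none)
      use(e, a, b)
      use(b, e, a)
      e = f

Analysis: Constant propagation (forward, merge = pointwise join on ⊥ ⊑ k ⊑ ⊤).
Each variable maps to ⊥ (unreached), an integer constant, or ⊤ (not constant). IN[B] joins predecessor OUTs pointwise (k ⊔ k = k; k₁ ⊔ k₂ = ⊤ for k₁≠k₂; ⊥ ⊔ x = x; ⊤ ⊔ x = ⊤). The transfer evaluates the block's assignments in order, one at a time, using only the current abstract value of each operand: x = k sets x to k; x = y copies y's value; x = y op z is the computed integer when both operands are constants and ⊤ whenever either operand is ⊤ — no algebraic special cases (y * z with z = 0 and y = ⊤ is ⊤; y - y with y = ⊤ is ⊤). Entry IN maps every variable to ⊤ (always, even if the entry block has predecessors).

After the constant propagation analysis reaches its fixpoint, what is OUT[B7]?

Fixpoint table:
  B0:   IN=(all ⊤)   OUT=(all ⊤)
  B1:   IN=(all ⊤)   OUT=(all ⊤)
  B2:   IN=(all ⊤)   OUT=(all ⊤)
  B3:   IN=(all ⊤)   OUT=(all ⊤)
  B4:   IN=(all ⊤)   OUT=(all ⊤)
  B5:   IN=(all ⊤)   OUT=(all ⊤)
  B6:   IN=(all ⊤)   OUT={e:2; rest ⊤}
  B7:   IN={e:2; rest ⊤}   OUT={a:-8, b:-4, e:2; rest ⊤}
  B8:   IN={a:-8, b:-4, e:2; rest ⊤}   OUT={a:-8, b:-4, c:-3, e:2; rest ⊤}
  B9:   IN=(all ⊤)   OUT=(all ⊤)

Merge at B7: IN[B7] = OUT[B6] = {a: ⊤, b: ⊤, c: ⊤, d: ⊤, e: 2, f: ⊤}
Applying B7's transfer function to that IN value gives OUT[B7] (row B7 above).

Answer: {a: -8, b: -4, c: ⊤, d: ⊤, e: 2, f: ⊤}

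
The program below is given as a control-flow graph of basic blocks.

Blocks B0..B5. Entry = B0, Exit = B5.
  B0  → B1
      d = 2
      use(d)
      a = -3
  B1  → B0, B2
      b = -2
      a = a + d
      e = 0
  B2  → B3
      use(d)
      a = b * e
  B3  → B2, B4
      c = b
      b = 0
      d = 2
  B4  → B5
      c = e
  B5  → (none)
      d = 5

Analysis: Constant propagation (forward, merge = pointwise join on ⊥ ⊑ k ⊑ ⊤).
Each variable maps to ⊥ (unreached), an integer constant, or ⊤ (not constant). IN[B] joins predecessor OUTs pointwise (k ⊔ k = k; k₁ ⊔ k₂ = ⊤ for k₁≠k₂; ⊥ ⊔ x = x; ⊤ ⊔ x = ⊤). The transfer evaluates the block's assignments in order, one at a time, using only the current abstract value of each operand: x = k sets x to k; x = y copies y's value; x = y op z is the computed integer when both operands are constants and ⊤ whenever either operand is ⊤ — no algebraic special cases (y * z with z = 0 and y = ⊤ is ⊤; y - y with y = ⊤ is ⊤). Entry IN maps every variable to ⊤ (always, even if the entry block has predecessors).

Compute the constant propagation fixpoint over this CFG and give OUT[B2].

Per-block solution:
  B0:  IN=(all ⊤)  OUT={a:-3, d:2; rest ⊤}
  B1:  IN={a:-3, d:2; rest ⊤}  OUT={a:-1, b:-2, d:2, e:0; rest ⊤}
  B2:  IN={d:2, e:0; rest ⊤}  OUT={d:2, e:0; rest ⊤}
  B3:  IN={d:2, e:0; rest ⊤}  OUT={b:0, d:2, e:0; rest ⊤}
  B4:  IN={b:0, d:2, e:0; rest ⊤}  OUT={b:0, c:0, d:2, e:0; rest ⊤}
  B5:  IN={b:0, c:0, d:2, e:0; rest ⊤}  OUT={b:0, c:0, d:5, e:0; rest ⊤}

Merge at B2: IN[B2] = OUT[B1] ⊔ OUT[B3] = {a: ⊤, b: ⊤, c: ⊤, d: 2, e: 0, f: ⊤}
Applying B2's transfer function to that IN value gives OUT[B2] (row B2 above).

Answer: {a: ⊤, b: ⊤, c: ⊤, d: 2, e: 0, f: ⊤}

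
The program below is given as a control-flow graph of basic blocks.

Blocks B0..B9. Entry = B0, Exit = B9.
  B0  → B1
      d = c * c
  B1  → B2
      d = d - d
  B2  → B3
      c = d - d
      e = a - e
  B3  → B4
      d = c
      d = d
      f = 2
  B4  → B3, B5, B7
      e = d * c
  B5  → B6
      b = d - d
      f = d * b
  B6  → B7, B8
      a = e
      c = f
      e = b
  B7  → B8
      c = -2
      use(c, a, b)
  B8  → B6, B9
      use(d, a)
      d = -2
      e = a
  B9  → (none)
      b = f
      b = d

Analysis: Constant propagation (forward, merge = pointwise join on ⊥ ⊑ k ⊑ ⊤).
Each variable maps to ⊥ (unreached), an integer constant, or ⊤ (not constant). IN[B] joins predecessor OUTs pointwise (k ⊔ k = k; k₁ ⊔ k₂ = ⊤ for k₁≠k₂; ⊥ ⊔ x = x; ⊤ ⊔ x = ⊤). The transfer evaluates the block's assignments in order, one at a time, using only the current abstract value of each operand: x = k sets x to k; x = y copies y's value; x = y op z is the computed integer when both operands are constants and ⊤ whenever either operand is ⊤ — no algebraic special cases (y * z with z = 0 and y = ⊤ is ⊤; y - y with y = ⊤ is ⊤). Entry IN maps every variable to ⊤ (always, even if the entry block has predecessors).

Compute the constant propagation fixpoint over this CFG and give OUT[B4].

Answer: {a: ⊤, b: ⊤, c: ⊤, d: ⊤, e: ⊤, f: 2}

Working:
Fixpoint table:
  B0:   IN=(all ⊤)   OUT=(all ⊤)
  B1:   IN=(all ⊤)   OUT=(all ⊤)
  B2:   IN=(all ⊤)   OUT=(all ⊤)
  B3:   IN=(all ⊤)   OUT={f:2; rest ⊤}
  B4:   IN={f:2; rest ⊤}   OUT={f:2; rest ⊤}
  B5:   IN={f:2; rest ⊤}   OUT=(all ⊤)
  B6:   IN=(all ⊤)   OUT=(all ⊤)
  B7:   IN=(all ⊤)   OUT={c:-2; rest ⊤}
  B8:   IN=(all ⊤)   OUT={d:-2; rest ⊤}
  B9:   IN={d:-2; rest ⊤}   OUT={b:-2, d:-2; rest ⊤}

Merge at B4: IN[B4] = OUT[B3] = {a: ⊤, b: ⊤, c: ⊤, d: ⊤, e: ⊤, f: 2}
Applying B4's transfer function to that IN value gives OUT[B4] (row B4 above).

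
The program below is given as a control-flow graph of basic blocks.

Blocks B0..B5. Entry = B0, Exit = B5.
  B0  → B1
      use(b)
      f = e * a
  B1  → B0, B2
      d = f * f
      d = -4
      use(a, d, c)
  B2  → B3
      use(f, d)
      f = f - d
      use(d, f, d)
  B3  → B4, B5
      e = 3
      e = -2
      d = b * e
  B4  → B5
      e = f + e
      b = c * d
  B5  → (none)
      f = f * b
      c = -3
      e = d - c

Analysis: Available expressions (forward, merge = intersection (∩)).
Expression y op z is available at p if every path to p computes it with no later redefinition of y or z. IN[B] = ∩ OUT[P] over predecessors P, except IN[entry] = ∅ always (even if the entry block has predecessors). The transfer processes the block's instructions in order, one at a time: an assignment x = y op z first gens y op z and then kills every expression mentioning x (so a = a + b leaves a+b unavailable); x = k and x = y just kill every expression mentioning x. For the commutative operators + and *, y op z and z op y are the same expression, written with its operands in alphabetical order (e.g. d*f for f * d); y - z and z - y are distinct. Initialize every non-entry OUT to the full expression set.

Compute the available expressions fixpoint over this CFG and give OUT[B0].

Fixpoint table:
  B0:   IN={}   OUT={a*e}
  B1:   IN={a*e}   OUT={a*e, f*f}
  B2:   IN={a*e, f*f}   OUT={a*e}
  B3:   IN={a*e}   OUT={b*e}
  B4:   IN={b*e}   OUT={c*d}
  B5:   IN={}   OUT={d-c}

Merge at B0 (entry node, so the boundary value {} is joined with the incoming edge(s)): IN[B0] = {} ∩ OUT[B1] = {}
Applying B0's transfer function to that IN value gives OUT[B0] (row B0 above).

Answer: {a*e}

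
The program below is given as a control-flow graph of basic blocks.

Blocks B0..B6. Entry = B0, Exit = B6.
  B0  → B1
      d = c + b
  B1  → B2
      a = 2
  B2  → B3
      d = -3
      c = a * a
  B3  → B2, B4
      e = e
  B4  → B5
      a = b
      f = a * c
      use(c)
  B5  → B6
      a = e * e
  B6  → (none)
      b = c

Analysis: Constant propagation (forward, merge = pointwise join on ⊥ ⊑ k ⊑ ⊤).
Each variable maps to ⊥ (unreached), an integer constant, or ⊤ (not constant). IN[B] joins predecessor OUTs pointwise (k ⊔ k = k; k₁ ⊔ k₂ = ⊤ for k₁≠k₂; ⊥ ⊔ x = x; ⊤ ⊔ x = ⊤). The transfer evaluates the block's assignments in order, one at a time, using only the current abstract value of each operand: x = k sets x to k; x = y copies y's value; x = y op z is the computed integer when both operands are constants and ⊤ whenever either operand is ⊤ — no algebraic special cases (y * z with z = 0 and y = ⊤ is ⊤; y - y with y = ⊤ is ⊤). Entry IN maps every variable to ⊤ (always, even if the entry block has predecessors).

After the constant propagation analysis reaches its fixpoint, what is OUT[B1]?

Converged values:
  B0:  IN=(all ⊤)  OUT=(all ⊤)
  B1:  IN=(all ⊤)  OUT={a:2; rest ⊤}
  B2:  IN={a:2; rest ⊤}  OUT={a:2, c:4, d:-3; rest ⊤}
  B3:  IN={a:2, c:4, d:-3; rest ⊤}  OUT={a:2, c:4, d:-3; rest ⊤}
  B4:  IN={a:2, c:4, d:-3; rest ⊤}  OUT={c:4, d:-3; rest ⊤}
  B5:  IN={c:4, d:-3; rest ⊤}  OUT={c:4, d:-3; rest ⊤}
  B6:  IN={c:4, d:-3; rest ⊤}  OUT={b:4, c:4, d:-3; rest ⊤}

Merge at B1: IN[B1] = OUT[B0] = {a: ⊤, b: ⊤, c: ⊤, d: ⊤, e: ⊤, f: ⊤}
Applying B1's transfer function to that IN value gives OUT[B1] (row B1 above).

Answer: {a: 2, b: ⊤, c: ⊤, d: ⊤, e: ⊤, f: ⊤}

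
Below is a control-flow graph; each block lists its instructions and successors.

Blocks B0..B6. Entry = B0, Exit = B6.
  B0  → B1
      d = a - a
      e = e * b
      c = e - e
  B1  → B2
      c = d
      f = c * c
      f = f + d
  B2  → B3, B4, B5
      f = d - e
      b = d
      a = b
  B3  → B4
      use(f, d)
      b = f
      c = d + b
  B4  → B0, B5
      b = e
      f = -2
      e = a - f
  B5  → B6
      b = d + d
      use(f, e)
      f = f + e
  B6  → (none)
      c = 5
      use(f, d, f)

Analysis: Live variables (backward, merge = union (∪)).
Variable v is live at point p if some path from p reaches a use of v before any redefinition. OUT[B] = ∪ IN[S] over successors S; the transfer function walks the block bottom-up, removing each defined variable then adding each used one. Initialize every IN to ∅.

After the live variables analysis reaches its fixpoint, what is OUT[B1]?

Answer: {d, e}

Working:
Per-block solution:
  B0:  IN={a, b, e}  OUT={d, e}
  B1:  IN={d, e}  OUT={d, e}
  B2:  IN={d, e}  OUT={a, d, e, f}
  B3:  IN={a, d, e, f}  OUT={a, d, e}
  B4:  IN={a, d, e}  OUT={a, b, d, e, f}
  B5:  IN={d, e, f}  OUT={d, f}
  B6:  IN={d, f}  OUT={}

Merge at B1: OUT[B1] = IN[B2] = {d, e}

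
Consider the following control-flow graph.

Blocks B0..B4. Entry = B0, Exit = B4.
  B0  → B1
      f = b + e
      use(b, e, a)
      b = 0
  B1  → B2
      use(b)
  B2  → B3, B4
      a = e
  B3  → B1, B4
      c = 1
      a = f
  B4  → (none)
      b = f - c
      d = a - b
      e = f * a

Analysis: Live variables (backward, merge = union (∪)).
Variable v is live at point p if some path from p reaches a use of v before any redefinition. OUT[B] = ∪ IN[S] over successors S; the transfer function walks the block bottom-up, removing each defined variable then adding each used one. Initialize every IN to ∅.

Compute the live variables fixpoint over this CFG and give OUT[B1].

Fixpoint table:
  B0:  IN={a, b, c, e}  OUT={b, c, e, f}
  B1:  IN={b, c, e, f}  OUT={b, c, e, f}
  B2:  IN={b, c, e, f}  OUT={a, b, c, e, f}
  B3:  IN={b, e, f}  OUT={a, b, c, e, f}
  B4:  IN={a, c, f}  OUT={}

Merge at B1: OUT[B1] = IN[B2] = {b, c, e, f}

Answer: {b, c, e, f}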